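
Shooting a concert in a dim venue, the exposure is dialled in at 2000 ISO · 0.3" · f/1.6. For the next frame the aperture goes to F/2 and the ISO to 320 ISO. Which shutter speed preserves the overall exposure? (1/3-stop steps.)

3.2 s

Aperture: f/1.6 → f/1.8 → f/2 — 2/3 stop narrower (darker).
ISO: 2000 → 1600 → 1250 → 1000 → 800 → 640 → 500 → 400 → 320 — 2 2/3 stops lower (darker).
Net change so far: 3 1/3 stops darker. Offset with the shutter speed: 0.3 → 0.4 → 0.5 → 0.6 → 0.8 → 1 → 1.3 → 1.6 → 2 → 2.5 → 3.2.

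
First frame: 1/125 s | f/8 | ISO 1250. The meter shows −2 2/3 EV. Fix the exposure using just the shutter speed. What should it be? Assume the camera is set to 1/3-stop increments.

1/20s

Underexposed by 2 2/3 stops → need 2 2/3 stops brighter.
Shutter speed: 1/125 → 1/100 → 1/80 → 1/60 → 1/50 → 1/40 → 1/30 → 1/25 → 1/20.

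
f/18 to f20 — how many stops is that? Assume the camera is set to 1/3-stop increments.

f/18 → f/20 — count the steps: 1 third-stops = 1/3 stop.

1/3 stop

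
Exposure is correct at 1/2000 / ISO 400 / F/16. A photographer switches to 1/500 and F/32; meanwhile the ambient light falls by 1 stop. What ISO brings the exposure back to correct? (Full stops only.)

ISO 800

Scene light: 1 stop darker.
Shutter speed: 1/2000 → 1/1000 → 1/500 — 2 stops slower (brighter).
Aperture: f/16 → f/22 → f/32 — 2 stops stopped down (darker).
Net so far: 1 stop darker. ISO: 400 → 800.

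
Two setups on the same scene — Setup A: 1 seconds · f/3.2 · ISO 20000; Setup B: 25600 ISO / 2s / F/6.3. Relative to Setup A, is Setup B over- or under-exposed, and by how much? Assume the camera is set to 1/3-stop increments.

Aperture: f/3.2 → f/3.5 → f/4 → f/4.5 → f/5 → f/5.6 → f/6.3 — 2 stops stopped down (darker).
Shutter speed: 1 → 1.3 → 1.6 → 2 — 1 stop slower (brighter).
ISO: 20000 → 25600 — 1/3 stop raised (brighter).
Net: −2 +1 +1/3 = −2/3 stops.

2/3 stop darker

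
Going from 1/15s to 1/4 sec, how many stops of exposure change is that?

2 stops

1/15 → 1/8 → 1/4 — count the steps: 2 stops.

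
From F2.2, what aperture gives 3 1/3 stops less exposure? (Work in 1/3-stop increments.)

f/7.1

Aperture: f/2.2 → f/2.5 → f/2.8 → f/3.2 → f/3.5 → f/4 → f/4.5 → f/5 → f/5.6 → f/6.3 → f/7.1 — 3 1/3 stops smaller aperture (darker).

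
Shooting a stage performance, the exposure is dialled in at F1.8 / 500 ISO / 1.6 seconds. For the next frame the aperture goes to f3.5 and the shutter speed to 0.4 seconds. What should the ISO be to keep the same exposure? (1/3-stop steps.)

ISO 8000

Aperture: f/1.8 → f/2 → f/2.2 → f/2.5 → f/2.8 → f/3.2 → f/3.5 — 2 stops stopped down (darker).
Shutter speed: 1.6 → 1.3 → 1 → 0.8 → 0.6 → 0.5 → 0.4 — 2 stops faster (darker).
Net change so far: 4 stops darker. Offset with the ISO: 500 → 640 → 800 → 1000 → 1250 → 1600 → 2000 → 2500 → 3200 → 4000 → 5000 → 6400 → 8000.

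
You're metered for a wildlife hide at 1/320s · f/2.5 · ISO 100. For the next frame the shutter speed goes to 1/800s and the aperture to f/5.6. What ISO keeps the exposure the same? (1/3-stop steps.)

ISO 1250

Shutter speed: 1/320 → 1/400 → 1/500 → 1/640 → 1/800 — 1 1/3 stops shorter (darker).
Aperture: f/2.5 → f/2.8 → f/3.2 → f/3.5 → f/4 → f/4.5 → f/5 → f/5.6 — 2 1/3 stops smaller aperture (darker).
Net change so far: 3 2/3 stops darker. Offset with the ISO: 100 → 125 → 160 → 200 → 250 → 320 → 400 → 500 → 640 → 800 → 1000 → 1250.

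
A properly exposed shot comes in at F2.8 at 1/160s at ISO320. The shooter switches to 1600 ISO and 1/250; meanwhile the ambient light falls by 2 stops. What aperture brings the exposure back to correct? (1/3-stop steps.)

Scene light: 2 stops darker.
ISO: 320 → 400 → 500 → 640 → 800 → 1000 → 1250 → 1600 — 2 1/3 stops raised (brighter).
Shutter speed: 1/160 → 1/200 → 1/250 — 2/3 stop shorter (darker).
Net so far: 1/3 stop darker. Aperture: f/2.8 → f/2.5.

f/2.5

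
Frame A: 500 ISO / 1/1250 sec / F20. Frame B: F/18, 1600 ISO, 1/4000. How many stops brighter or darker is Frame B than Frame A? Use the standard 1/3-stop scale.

Aperture: f/20 → f/18 — 1/3 stop larger aperture (brighter).
Shutter speed: 1/1250 → 1/1600 → 1/2000 → 1/2500 → 1/3200 → 1/4000 — 1 2/3 stops faster (darker).
ISO: 500 → 640 → 800 → 1000 → 1250 → 1600 — 1 2/3 stops raised (brighter).
Net: +1/3 −1 2/3 +1 2/3 = +1/3 stops.

1/3 stop brighter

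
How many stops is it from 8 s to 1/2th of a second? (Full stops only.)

8 → 4 → 2 → 1 → 1/2 — count the steps: 4 stops.

4 stops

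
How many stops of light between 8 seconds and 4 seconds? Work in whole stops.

1 stop

8 → 4 — count the steps: 1 stop.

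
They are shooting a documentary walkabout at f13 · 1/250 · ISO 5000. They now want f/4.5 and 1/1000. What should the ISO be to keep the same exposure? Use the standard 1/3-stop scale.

ISO 2500

Aperture: f/13 → f/11 → f/10 → f/9 → f/8 → f/7.1 → f/6.3 → f/5.6 → f/5 → f/4.5 — 3 stops opened up (brighter).
Shutter speed: 1/250 → 1/320 → 1/400 → 1/500 → 1/640 → 1/800 → 1/1000 — 2 stops faster (darker).
Net change so far: 1 stop brighter. Offset with the ISO: 5000 → 4000 → 3200 → 2500.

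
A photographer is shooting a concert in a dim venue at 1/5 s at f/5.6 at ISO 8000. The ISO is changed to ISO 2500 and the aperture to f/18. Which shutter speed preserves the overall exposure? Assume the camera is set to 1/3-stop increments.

ISO: 8000 → 6400 → 5000 → 4000 → 3200 → 2500 — 1 2/3 stops lower (darker).
Aperture: f/5.6 → f/6.3 → f/7.1 → f/8 → f/9 → f/10 → f/11 → f/13 → f/14 → f/16 → f/18 — 3 1/3 stops smaller aperture (darker).
Net change so far: 5 stops darker. Offset with the shutter speed: 1/5 → 1/4 → 0.3 → 0.4 → 0.5 → 0.6 → 0.8 → 1 → 1.3 → 1.6 → 2 → 2.5 → 3.2 → 4 → 5 → 6.

6 s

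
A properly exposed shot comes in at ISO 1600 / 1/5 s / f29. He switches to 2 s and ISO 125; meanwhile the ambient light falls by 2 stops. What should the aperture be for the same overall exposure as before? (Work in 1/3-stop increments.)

Scene light: 2 stops darker.
Shutter speed: 1/5 → 1/4 → 0.3 → 0.4 → 0.5 → 0.6 → 0.8 → 1 → 1.3 → 1.6 → 2 — 3 1/3 stops longer (brighter).
ISO: 1600 → 1250 → 1000 → 800 → 640 → 500 → 400 → 320 → 250 → 200 → 160 → 125 — 3 2/3 stops dropped (darker).
Net so far: 2 1/3 stops darker. Aperture: f/29 → f/25 → f/22 → f/20 → f/18 → f/16 → f/14 → f/13.

f/13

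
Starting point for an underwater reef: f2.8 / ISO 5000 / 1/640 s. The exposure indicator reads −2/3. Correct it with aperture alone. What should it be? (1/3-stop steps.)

Underexposed by 2/3 stop → need 2/3 stop brighter.
Aperture: f/2.8 → f/2.5 → f/2.2.

f/2.2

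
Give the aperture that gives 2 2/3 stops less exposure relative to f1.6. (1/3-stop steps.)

Aperture: f/1.6 → f/1.8 → f/2 → f/2.2 → f/2.5 → f/2.8 → f/3.2 → f/3.5 → f/4 — 2 2/3 stops narrower (darker).

f/4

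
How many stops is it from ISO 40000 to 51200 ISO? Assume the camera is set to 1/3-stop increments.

40000 → 51200 — count the steps: 1 third-stops = 1/3 stop.

1/3 stop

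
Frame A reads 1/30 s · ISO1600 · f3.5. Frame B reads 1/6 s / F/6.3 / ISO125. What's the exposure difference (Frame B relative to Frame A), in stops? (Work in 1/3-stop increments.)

3 stops darker

Aperture: f/3.5 → f/4 → f/4.5 → f/5 → f/5.6 → f/6.3 — 1 2/3 stops stopped down (darker).
Shutter speed: 1/30 → 1/25 → 1/20 → 1/15 → 1/13 → 1/10 → 1/8 → 1/6 — 2 1/3 stops longer (brighter).
ISO: 1600 → 1250 → 1000 → 800 → 640 → 500 → 400 → 320 → 250 → 200 → 160 → 125 — 3 2/3 stops dropped (darker).
Net: −1 2/3 +2 1/3 −3 2/3 = −3 stops.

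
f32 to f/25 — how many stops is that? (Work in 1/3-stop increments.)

f/32 → f/29 → f/25 — count the steps: 2 third-stops = 2/3 stop.

2/3 stop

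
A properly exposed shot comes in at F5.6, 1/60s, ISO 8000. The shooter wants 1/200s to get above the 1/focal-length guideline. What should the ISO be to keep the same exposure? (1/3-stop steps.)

Shutter speed: 1/60 → 1/80 → 1/100 → 1/125 → 1/160 → 1/200 — 1 2/3 stops faster (darker).
Need 1 2/3 stops brighter from the ISO: 8000 → 10000 → 12800 → 16000 → 20000 → 25600.

ISO 25600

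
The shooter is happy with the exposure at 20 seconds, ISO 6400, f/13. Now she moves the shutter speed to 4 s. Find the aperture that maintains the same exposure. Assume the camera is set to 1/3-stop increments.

Shutter speed: 20 → 15 → 13 → 10 → 8 → 6 → 5 → 4 — 2 1/3 stops faster (darker).
Need 2 1/3 stops brighter from the aperture: f/13 → f/11 → f/10 → f/9 → f/8 → f/7.1 → f/6.3 → f/5.6.

f/5.6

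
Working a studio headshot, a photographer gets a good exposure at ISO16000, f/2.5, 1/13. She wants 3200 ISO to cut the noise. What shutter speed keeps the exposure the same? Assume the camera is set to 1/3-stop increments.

ISO: 16000 → 12800 → 10000 → 8000 → 6400 → 5000 → 4000 → 3200 — 2 1/3 stops dropped (darker).
Need 2 1/3 stops brighter from the shutter speed: 1/13 → 1/10 → 1/8 → 1/6 → 1/5 → 1/4 → 0.3 → 0.4.

0.4 s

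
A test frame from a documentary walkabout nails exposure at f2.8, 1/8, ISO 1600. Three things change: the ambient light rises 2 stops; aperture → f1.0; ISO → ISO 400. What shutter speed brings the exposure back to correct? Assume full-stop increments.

1/60s

Scene light: 2 stops brighter.
Aperture: f/2.8 → f/2 → f/1.4 → f/1.0 — 3 stops larger aperture (brighter).
ISO: 1600 → 800 → 400 — 2 stops lower (darker).
Net so far: 3 stops brighter. Shutter speed: 1/8 → 1/15 → 1/30 → 1/60.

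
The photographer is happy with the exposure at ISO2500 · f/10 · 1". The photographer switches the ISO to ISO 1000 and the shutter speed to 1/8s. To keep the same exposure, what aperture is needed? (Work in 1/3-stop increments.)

ISO: 2500 → 2000 → 1600 → 1250 → 1000 — 1 1/3 stops dropped (darker).
Shutter speed: 1 → 0.8 → 0.6 → 0.5 → 0.4 → 0.3 → 1/4 → 1/5 → 1/6 → 1/8 — 3 stops faster (darker).
Net change so far: 4 1/3 stops darker. Offset with the aperture: f/10 → f/9 → f/8 → f/7.1 → f/6.3 → f/5.6 → f/5 → f/4.5 → f/4 → f/3.5 → f/3.2 → f/2.8 → f/2.5 → f/2.2.

f/2.2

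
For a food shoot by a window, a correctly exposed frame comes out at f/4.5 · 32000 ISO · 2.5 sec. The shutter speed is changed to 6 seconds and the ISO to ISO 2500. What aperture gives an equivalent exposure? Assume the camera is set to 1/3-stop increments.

f/2

Shutter speed: 2.5 → 3.2 → 4 → 5 → 6 — 1 1/3 stops longer (brighter).
ISO: 32000 → 25600 → 20000 → 16000 → 12800 → 10000 → 8000 → 6400 → 5000 → 4000 → 3200 → 2500 — 3 2/3 stops lower (darker).
Net change so far: 2 1/3 stops darker. Offset with the aperture: f/4.5 → f/4 → f/3.5 → f/3.2 → f/2.8 → f/2.5 → f/2.2 → f/2.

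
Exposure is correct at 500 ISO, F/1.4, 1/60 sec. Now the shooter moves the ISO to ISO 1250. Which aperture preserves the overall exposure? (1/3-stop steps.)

ISO: 500 → 640 → 800 → 1000 → 1250 — 1 1/3 stops raised (brighter).
Need 1 1/3 stops darker from the aperture: f/1.4 → f/1.6 → f/1.8 → f/2 → f/2.2.

f/2.2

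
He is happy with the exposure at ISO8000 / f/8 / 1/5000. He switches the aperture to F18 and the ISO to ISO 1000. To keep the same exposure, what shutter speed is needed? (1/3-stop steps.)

Aperture: f/8 → f/9 → f/10 → f/11 → f/13 → f/14 → f/16 → f/18 — 2 1/3 stops stopped down (darker).
ISO: 8000 → 6400 → 5000 → 4000 → 3200 → 2500 → 2000 → 1600 → 1250 → 1000 — 3 stops dropped (darker).
Net change so far: 5 1/3 stops darker. Offset with the shutter speed: 1/5000 → 1/4000 → 1/3200 → 1/2500 → 1/2000 → 1/1600 → 1/1250 → 1/1000 → 1/800 → 1/640 → 1/500 → 1/400 → 1/320 → 1/250 → 1/200 → 1/160 → 1/125.

1/125s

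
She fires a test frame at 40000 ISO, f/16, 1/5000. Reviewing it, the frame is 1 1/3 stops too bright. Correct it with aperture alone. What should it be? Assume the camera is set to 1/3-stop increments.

Overexposed by 1 1/3 stops → need 1 1/3 stops darker.
Aperture: f/16 → f/18 → f/20 → f/22 → f/25.

f/25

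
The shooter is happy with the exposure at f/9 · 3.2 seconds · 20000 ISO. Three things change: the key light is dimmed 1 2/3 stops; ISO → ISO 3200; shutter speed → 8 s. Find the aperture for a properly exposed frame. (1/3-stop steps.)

Scene light: 1 2/3 stops darker.
ISO: 20000 → 16000 → 12800 → 10000 → 8000 → 6400 → 5000 → 4000 → 3200 — 2 2/3 stops dropped (darker).
Shutter speed: 3.2 → 4 → 5 → 6 → 8 — 1 1/3 stops slower (brighter).
Net so far: 3 stops darker. Aperture: f/9 → f/8 → f/7.1 → f/6.3 → f/5.6 → f/5 → f/4.5 → f/4 → f/3.5 → f/3.2.

f/3.2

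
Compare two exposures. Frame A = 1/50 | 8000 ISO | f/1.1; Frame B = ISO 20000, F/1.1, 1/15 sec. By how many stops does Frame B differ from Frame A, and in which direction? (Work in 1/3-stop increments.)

3 stops brighter

Aperture: unchanged.
Shutter speed: 1/50 → 1/40 → 1/30 → 1/25 → 1/20 → 1/15 — 1 2/3 stops slower (brighter).
ISO: 8000 → 10000 → 12800 → 16000 → 20000 — 1 1/3 stops higher (brighter).
Net: +1 2/3 +1 1/3 = +3 stops.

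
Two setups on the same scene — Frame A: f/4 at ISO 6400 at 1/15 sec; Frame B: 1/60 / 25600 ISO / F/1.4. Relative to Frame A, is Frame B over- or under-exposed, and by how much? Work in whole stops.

Aperture: f/4 → f/2.8 → f/2 → f/1.4 — 3 stops opened up (brighter).
Shutter speed: 1/15 → 1/30 → 1/60 — 2 stops faster (darker).
ISO: 6400 → 12800 → 25600 — 2 stops raised (brighter).
Net: +3 −2 +2 = +3 stops.

3 stops brighter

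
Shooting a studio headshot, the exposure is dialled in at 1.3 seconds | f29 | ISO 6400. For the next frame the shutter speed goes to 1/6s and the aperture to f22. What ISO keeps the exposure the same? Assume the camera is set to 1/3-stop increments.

Shutter speed: 1.3 → 1 → 0.8 → 0.6 → 0.5 → 0.4 → 0.3 → 1/4 → 1/5 → 1/6 — 3 stops shorter (darker).
Aperture: f/29 → f/25 → f/22 — 2/3 stop wider (brighter).
Net change so far: 2 1/3 stops darker. Offset with the ISO: 6400 → 8000 → 10000 → 12800 → 16000 → 20000 → 25600 → 32000.

ISO 32000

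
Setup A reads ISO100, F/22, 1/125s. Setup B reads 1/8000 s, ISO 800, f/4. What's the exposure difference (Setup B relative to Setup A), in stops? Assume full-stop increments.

2 stops brighter

Aperture: f/22 → f/16 → f/11 → f/8 → f/5.6 → f/4 — 5 stops opened up (brighter).
Shutter speed: 1/125 → 1/250 → 1/500 → 1/1000 → 1/2000 → 1/4000 → 1/8000 — 6 stops faster (darker).
ISO: 100 → 200 → 400 → 800 — 3 stops higher (brighter).
Net: +5 −6 +3 = +2 stops.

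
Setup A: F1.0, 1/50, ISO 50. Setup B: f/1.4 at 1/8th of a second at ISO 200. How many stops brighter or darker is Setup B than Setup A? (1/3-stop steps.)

3 2/3 stops brighter

Aperture: f/1.0 → f/1.1 → f/1.2 → f/1.4 — 1 stop smaller aperture (darker).
Shutter speed: 1/50 → 1/40 → 1/30 → 1/25 → 1/20 → 1/15 → 1/13 → 1/10 → 1/8 — 2 2/3 stops slower (brighter).
ISO: 50 → 64 → 80 → 100 → 125 → 160 → 200 — 2 stops higher (brighter).
Net: −1 +2 2/3 +2 = +3 2/3 stops.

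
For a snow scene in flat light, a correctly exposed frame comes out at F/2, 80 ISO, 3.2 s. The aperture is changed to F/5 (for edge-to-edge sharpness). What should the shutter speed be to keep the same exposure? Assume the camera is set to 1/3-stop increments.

Aperture: f/2 → f/2.2 → f/2.5 → f/2.8 → f/3.2 → f/3.5 → f/4 → f/4.5 → f/5 — 2 2/3 stops smaller aperture (darker).
Need 2 2/3 stops brighter from the shutter speed: 3.2 → 4 → 5 → 6 → 8 → 10 → 13 → 15 → 20.

20 s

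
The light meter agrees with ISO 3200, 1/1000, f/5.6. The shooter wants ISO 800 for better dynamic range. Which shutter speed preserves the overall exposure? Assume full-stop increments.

1/250s

ISO: 3200 → 1600 → 800 — 2 stops lower (darker).
Need 2 stops brighter from the shutter speed: 1/1000 → 1/500 → 1/250.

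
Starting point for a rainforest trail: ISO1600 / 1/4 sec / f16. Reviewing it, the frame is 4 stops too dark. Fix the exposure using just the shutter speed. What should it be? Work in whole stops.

Underexposed by 4 stops → need 4 stops brighter.
Shutter speed: 1/4 → 1/2 → 1 → 2 → 4.

4 s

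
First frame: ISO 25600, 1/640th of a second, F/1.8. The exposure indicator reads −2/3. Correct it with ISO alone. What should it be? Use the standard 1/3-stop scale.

ISO 40000

Underexposed by 2/3 stop → need 2/3 stop brighter.
ISO: 25600 → 32000 → 40000.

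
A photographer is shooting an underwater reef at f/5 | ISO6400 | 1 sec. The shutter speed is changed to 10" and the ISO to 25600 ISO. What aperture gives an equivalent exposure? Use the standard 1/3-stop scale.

Shutter speed: 1 → 1.3 → 1.6 → 2 → 2.5 → 3.2 → 4 → 5 → 6 → 8 → 10 — 3 1/3 stops slower (brighter).
ISO: 6400 → 8000 → 10000 → 12800 → 16000 → 20000 → 25600 — 2 stops raised (brighter).
Net change so far: 5 1/3 stops brighter. Offset with the aperture: f/5 → f/5.6 → f/6.3 → f/7.1 → f/8 → f/9 → f/10 → f/11 → f/13 → f/14 → f/16 → f/18 → f/20 → f/22 → f/25 → f/29 → f/32.

f/32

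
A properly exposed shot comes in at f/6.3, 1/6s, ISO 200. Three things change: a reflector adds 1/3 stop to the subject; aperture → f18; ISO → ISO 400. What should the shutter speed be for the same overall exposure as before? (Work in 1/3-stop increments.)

0.5 s

Scene light: 1/3 stop brighter.
Aperture: f/6.3 → f/7.1 → f/8 → f/9 → f/10 → f/11 → f/13 → f/14 → f/16 → f/18 — 3 stops narrower (darker).
ISO: 200 → 250 → 320 → 400 — 1 stop higher (brighter).
Net so far: 1 2/3 stops darker. Shutter speed: 1/6 → 1/5 → 1/4 → 0.3 → 0.4 → 0.5.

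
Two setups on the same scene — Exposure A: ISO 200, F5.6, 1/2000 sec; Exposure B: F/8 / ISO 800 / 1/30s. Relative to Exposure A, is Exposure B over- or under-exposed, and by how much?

7 stops brighter

Aperture: f/5.6 → f/8 — 1 stop narrower (darker).
Shutter speed: 1/2000 → 1/1000 → 1/500 → 1/250 → 1/125 → 1/60 → 1/30 — 6 stops longer (brighter).
ISO: 200 → 400 → 800 — 2 stops raised (brighter).
Net: −1 +6 +2 = +7 stops.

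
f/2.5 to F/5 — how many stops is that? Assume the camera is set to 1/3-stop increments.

2 stops

f/2.5 → f/2.8 → f/3.2 → f/3.5 → f/4 → f/4.5 → f/5 — count the steps: 6 third-stops = 2 stops.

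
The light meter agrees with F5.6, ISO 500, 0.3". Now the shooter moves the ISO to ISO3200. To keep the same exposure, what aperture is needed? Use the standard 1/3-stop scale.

ISO: 500 → 640 → 800 → 1000 → 1250 → 1600 → 2000 → 2500 → 3200 — 2 2/3 stops raised (brighter).
Need 2 2/3 stops darker from the aperture: f/5.6 → f/6.3 → f/7.1 → f/8 → f/9 → f/10 → f/11 → f/13 → f/14.

f/14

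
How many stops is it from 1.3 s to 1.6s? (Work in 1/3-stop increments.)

1.3 → 1.6 — count the steps: 1 third-stops = 1/3 stop.

1/3 stop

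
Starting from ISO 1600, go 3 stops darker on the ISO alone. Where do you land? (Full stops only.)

ISO: 1600 → 800 → 400 → 200 — 3 stops lower (darker).

ISO 200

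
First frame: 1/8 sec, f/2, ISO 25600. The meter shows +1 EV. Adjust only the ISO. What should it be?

ISO 12800

Overexposed by 1 stop → need 1 stop darker.
ISO: 25600 → 12800.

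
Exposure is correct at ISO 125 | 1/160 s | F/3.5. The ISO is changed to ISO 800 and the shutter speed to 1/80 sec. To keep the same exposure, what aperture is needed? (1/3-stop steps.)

f/13

ISO: 125 → 160 → 200 → 250 → 320 → 400 → 500 → 640 → 800 — 2 2/3 stops raised (brighter).
Shutter speed: 1/160 → 1/125 → 1/100 → 1/80 — 1 stop longer (brighter).
Net change so far: 3 2/3 stops brighter. Offset with the aperture: f/3.5 → f/4 → f/4.5 → f/5 → f/5.6 → f/6.3 → f/7.1 → f/8 → f/9 → f/10 → f/11 → f/13.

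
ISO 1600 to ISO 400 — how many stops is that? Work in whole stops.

2 stops

1600 → 800 → 400 — count the steps: 2 stops.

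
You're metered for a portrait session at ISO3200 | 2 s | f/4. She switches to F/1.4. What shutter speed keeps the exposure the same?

1/4s

Aperture: f/4 → f/2.8 → f/2 → f/1.4 — 3 stops wider (brighter).
Need 3 stops darker from the shutter speed: 2 → 1 → 1/2 → 1/4.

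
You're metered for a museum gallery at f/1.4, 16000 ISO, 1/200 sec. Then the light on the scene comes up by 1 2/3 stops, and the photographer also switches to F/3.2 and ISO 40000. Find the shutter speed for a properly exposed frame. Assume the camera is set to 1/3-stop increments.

1/320s

Scene light: 1 2/3 stops brighter.
Aperture: f/1.4 → f/1.6 → f/1.8 → f/2 → f/2.2 → f/2.5 → f/2.8 → f/3.2 — 2 1/3 stops narrower (darker).
ISO: 16000 → 20000 → 25600 → 32000 → 40000 — 1 1/3 stops higher (brighter).
Net so far: 2/3 stop brighter. Shutter speed: 1/200 → 1/250 → 1/320.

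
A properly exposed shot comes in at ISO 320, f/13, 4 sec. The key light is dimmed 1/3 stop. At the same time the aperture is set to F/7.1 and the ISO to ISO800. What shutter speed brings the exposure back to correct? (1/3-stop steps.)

Scene light: 1/3 stop darker.
Aperture: f/13 → f/11 → f/10 → f/9 → f/8 → f/7.1 — 1 2/3 stops larger aperture (brighter).
ISO: 320 → 400 → 500 → 640 → 800 — 1 1/3 stops raised (brighter).
Net so far: 2 2/3 stops brighter. Shutter speed: 4 → 3.2 → 2.5 → 2 → 1.6 → 1.3 → 1 → 0.8 → 0.6.

0.6 s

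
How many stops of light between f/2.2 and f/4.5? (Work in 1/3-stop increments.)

f/2.2 → f/2.5 → f/2.8 → f/3.2 → f/3.5 → f/4 → f/4.5 — count the steps: 6 third-stops = 2 stops.

2 stops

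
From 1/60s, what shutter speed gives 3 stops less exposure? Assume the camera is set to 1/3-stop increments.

1/500s

Shutter speed: 1/60 → 1/80 → 1/100 → 1/125 → 1/160 → 1/200 → 1/250 → 1/320 → 1/400 → 1/500 — 3 stops shorter (darker).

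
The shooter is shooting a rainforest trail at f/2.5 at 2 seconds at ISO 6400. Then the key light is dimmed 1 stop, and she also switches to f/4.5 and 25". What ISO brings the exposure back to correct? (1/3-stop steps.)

ISO 3200

Scene light: 1 stop darker.
Aperture: f/2.5 → f/2.8 → f/3.2 → f/3.5 → f/4 → f/4.5 — 1 2/3 stops smaller aperture (darker).
Shutter speed: 2 → 2.5 → 3.2 → 4 → 5 → 6 → 8 → 10 → 13 → 15 → 20 → 25 — 3 2/3 stops slower (brighter).
Net so far: 1 stop brighter. ISO: 6400 → 5000 → 4000 → 3200.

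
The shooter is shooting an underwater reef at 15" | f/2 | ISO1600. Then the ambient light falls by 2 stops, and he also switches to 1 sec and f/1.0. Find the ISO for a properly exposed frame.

Scene light: 2 stops darker.
Shutter speed: 15 → 8 → 4 → 2 → 1 — 4 stops faster (darker).
Aperture: f/2 → f/1.4 → f/1.0 — 2 stops wider (brighter).
Net so far: 4 stops darker. ISO: 1600 → 3200 → 6400 → 12800 → 25600.

ISO 25600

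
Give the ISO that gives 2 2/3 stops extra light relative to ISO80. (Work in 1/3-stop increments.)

ISO 500

ISO: 80 → 100 → 125 → 160 → 200 → 250 → 320 → 400 → 500 — 2 2/3 stops raised (brighter).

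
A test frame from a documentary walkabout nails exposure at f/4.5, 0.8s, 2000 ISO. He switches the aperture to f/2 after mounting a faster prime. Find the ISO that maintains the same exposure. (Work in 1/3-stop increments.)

Aperture: f/4.5 → f/4 → f/3.5 → f/3.2 → f/2.8 → f/2.5 → f/2.2 → f/2 — 2 1/3 stops wider (brighter).
Need 2 1/3 stops darker from the ISO: 2000 → 1600 → 1250 → 1000 → 800 → 640 → 500 → 400.

ISO 400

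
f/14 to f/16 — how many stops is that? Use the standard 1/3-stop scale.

1/3 stop

f/14 → f/16 — count the steps: 1 third-stops = 1/3 stop.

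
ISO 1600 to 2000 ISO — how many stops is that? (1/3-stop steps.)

1600 → 2000 — count the steps: 1 third-stops = 1/3 stop.

1/3 stop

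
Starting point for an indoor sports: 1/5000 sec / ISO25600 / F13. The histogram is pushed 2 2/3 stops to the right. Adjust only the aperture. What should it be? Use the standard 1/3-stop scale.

f/32

Overexposed by 2 2/3 stops → need 2 2/3 stops darker.
Aperture: f/13 → f/14 → f/16 → f/18 → f/20 → f/22 → f/25 → f/29 → f/32.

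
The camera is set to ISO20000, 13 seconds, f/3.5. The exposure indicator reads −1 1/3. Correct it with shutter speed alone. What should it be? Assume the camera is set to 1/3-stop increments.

Underexposed by 1 1/3 stops → need 1 1/3 stops brighter.
Shutter speed: 13 → 15 → 20 → 25 → 30.

30 s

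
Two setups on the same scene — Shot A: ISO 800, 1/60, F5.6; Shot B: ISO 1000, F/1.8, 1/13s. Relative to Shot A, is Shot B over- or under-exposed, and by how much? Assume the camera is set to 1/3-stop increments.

Aperture: f/5.6 → f/5 → f/4.5 → f/4 → f/3.5 → f/3.2 → f/2.8 → f/2.5 → f/2.2 → f/2 → f/1.8 — 3 1/3 stops larger aperture (brighter).
Shutter speed: 1/60 → 1/50 → 1/40 → 1/30 → 1/25 → 1/20 → 1/15 → 1/13 — 2 1/3 stops longer (brighter).
ISO: 800 → 1000 — 1/3 stop higher (brighter).
Net: +3 1/3 +2 1/3 +1/3 = +6 stops.

6 stops brighter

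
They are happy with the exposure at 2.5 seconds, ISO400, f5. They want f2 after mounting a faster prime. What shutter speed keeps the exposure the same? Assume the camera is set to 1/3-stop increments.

0.4 s

Aperture: f/5 → f/4.5 → f/4 → f/3.5 → f/3.2 → f/2.8 → f/2.5 → f/2.2 → f/2 — 2 2/3 stops wider (brighter).
Need 2 2/3 stops darker from the shutter speed: 2.5 → 2 → 1.6 → 1.3 → 1 → 0.8 → 0.6 → 0.5 → 0.4.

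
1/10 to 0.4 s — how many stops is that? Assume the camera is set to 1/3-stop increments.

2 stops

1/10 → 1/8 → 1/6 → 1/5 → 1/4 → 0.3 → 0.4 — count the steps: 6 third-stops = 2 stops.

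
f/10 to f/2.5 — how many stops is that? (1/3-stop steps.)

4 stops

f/10 → f/9 → f/8 → f/7.1 → f/6.3 → f/5.6 → f/5 → f/4.5 → f/4 → f/3.5 → f/3.2 → f/2.8 → f/2.5 — count the steps: 12 third-stops = 4 stops.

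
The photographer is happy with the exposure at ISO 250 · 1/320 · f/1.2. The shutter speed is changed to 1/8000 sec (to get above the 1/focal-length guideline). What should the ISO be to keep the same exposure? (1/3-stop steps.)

ISO 6400

Shutter speed: 1/320 → 1/400 → 1/500 → 1/640 → 1/800 → 1/1000 → 1/1250 → 1/1600 → 1/2000 → 1/2500 → 1/3200 → 1/4000 → 1/5000 → 1/6400 → 1/8000 — 4 2/3 stops shorter (darker).
Need 4 2/3 stops brighter from the ISO: 250 → 320 → 400 → 500 → 640 → 800 → 1000 → 1250 → 1600 → 2000 → 2500 → 3200 → 4000 → 5000 → 6400.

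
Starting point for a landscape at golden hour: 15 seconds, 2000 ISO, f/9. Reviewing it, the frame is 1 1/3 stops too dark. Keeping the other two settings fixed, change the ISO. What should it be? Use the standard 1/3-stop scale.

ISO 5000

Underexposed by 1 1/3 stops → need 1 1/3 stops brighter.
ISO: 2000 → 2500 → 3200 → 4000 → 5000.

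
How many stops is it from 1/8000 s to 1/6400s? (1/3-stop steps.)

1/8000 → 1/6400 — count the steps: 1 third-stops = 1/3 stop.

1/3 stop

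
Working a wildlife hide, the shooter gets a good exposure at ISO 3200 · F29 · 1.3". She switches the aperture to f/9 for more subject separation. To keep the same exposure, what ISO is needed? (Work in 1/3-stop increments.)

Aperture: f/29 → f/25 → f/22 → f/20 → f/18 → f/16 → f/14 → f/13 → f/11 → f/10 → f/9 — 3 1/3 stops larger aperture (brighter).
Need 3 1/3 stops darker from the ISO: 3200 → 2500 → 2000 → 1600 → 1250 → 1000 → 800 → 640 → 500 → 400 → 320.

ISO 320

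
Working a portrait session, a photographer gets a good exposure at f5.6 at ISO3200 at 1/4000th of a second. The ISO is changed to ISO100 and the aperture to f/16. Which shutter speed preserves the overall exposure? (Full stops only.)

ISO: 3200 → 1600 → 800 → 400 → 200 → 100 — 5 stops dropped (darker).
Aperture: f/5.6 → f/8 → f/11 → f/16 — 3 stops narrower (darker).
Net change so far: 8 stops darker. Offset with the shutter speed: 1/4000 → 1/2000 → 1/1000 → 1/500 → 1/250 → 1/125 → 1/60 → 1/30 → 1/15.

1/15s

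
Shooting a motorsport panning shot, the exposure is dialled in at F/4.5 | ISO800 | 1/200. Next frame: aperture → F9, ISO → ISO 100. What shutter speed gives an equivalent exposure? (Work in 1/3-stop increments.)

1/6s

Aperture: f/4.5 → f/5 → f/5.6 → f/6.3 → f/7.1 → f/8 → f/9 — 2 stops smaller aperture (darker).
ISO: 800 → 640 → 500 → 400 → 320 → 250 → 200 → 160 → 125 → 100 — 3 stops lower (darker).
Net change so far: 5 stops darker. Offset with the shutter speed: 1/200 → 1/160 → 1/125 → 1/100 → 1/80 → 1/60 → 1/50 → 1/40 → 1/30 → 1/25 → 1/20 → 1/15 → 1/13 → 1/10 → 1/8 → 1/6.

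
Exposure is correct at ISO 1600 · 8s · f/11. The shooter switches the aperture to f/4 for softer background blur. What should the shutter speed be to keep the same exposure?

Aperture: f/11 → f/8 → f/5.6 → f/4 — 3 stops wider (brighter).
Need 3 stops darker from the shutter speed: 8 → 4 → 2 → 1.

1 s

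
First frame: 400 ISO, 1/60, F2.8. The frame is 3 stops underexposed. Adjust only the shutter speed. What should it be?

1/8s

Underexposed by 3 stops → need 3 stops brighter.
Shutter speed: 1/60 → 1/30 → 1/15 → 1/8.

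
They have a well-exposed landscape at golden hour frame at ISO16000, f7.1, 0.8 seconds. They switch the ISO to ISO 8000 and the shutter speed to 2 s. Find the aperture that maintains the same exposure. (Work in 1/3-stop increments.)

f/8

ISO: 16000 → 12800 → 10000 → 8000 — 1 stop lower (darker).
Shutter speed: 0.8 → 1 → 1.3 → 1.6 → 2 — 1 1/3 stops longer (brighter).
Net change so far: 1/3 stop brighter. Offset with the aperture: f/7.1 → f/8.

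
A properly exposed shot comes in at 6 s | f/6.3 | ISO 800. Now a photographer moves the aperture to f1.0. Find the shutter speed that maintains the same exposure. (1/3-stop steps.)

1/6s

Aperture: f/6.3 → f/5.6 → f/5 → f/4.5 → f/4 → f/3.5 → f/3.2 → f/2.8 → f/2.5 → f/2.2 → f/2 → f/1.8 → f/1.6 → f/1.4 → f/1.2 → f/1.1 → f/1.0 — 5 1/3 stops wider (brighter).
Need 5 1/3 stops darker from the shutter speed: 6 → 5 → 4 → 3.2 → 2.5 → 2 → 1.6 → 1.3 → 1 → 0.8 → 0.6 → 0.5 → 0.4 → 0.3 → 1/4 → 1/5 → 1/6.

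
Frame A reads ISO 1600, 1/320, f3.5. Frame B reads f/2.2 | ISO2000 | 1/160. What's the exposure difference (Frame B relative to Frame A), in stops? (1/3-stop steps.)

2 2/3 stops brighter

Aperture: f/3.5 → f/3.2 → f/2.8 → f/2.5 → f/2.2 — 1 1/3 stops opened up (brighter).
Shutter speed: 1/320 → 1/250 → 1/200 → 1/160 — 1 stop longer (brighter).
ISO: 1600 → 2000 — 1/3 stop higher (brighter).
Net: +1 1/3 +1 +1/3 = +2 2/3 stops.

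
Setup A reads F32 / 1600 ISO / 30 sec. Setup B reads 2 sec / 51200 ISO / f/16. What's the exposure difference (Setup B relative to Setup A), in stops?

Aperture: f/32 → f/22 → f/16 — 2 stops wider (brighter).
Shutter speed: 30 → 15 → 8 → 4 → 2 — 4 stops faster (darker).
ISO: 1600 → 3200 → 6400 → 12800 → 25600 → 51200 — 5 stops raised (brighter).
Net: +2 −4 +5 = +3 stops.

3 stops brighter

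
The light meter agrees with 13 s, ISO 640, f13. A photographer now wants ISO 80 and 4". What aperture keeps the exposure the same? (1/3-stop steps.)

f/2.5

ISO: 640 → 500 → 400 → 320 → 250 → 200 → 160 → 125 → 100 → 80 — 3 stops lower (darker).
Shutter speed: 13 → 10 → 8 → 6 → 5 → 4 — 1 2/3 stops faster (darker).
Net change so far: 4 2/3 stops darker. Offset with the aperture: f/13 → f/11 → f/10 → f/9 → f/8 → f/7.1 → f/6.3 → f/5.6 → f/5 → f/4.5 → f/4 → f/3.5 → f/3.2 → f/2.8 → f/2.5.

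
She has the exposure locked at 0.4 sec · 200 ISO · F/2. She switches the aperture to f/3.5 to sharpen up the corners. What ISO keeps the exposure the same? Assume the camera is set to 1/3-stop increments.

ISO 640

Aperture: f/2 → f/2.2 → f/2.5 → f/2.8 → f/3.2 → f/3.5 — 1 2/3 stops stopped down (darker).
Need 1 2/3 stops brighter from the ISO: 200 → 250 → 320 → 400 → 500 → 640.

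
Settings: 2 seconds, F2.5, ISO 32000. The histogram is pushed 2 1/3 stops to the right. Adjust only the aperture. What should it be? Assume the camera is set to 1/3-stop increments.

Overexposed by 2 1/3 stops → need 2 1/3 stops darker.
Aperture: f/2.5 → f/2.8 → f/3.2 → f/3.5 → f/4 → f/4.5 → f/5 → f/5.6.

f/5.6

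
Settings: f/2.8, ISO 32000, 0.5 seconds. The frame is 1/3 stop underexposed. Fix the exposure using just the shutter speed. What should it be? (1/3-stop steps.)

0.6 s

Underexposed by 1/3 stop → need 1/3 stop brighter.
Shutter speed: 0.5 → 0.6.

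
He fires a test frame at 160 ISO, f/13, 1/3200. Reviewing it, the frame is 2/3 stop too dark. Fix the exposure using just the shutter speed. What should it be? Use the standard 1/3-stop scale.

1/2000s

Underexposed by 2/3 stop → need 2/3 stop brighter.
Shutter speed: 1/3200 → 1/2500 → 1/2000.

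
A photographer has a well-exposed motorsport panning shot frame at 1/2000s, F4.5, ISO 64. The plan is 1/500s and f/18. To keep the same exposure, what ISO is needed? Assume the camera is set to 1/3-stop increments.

ISO 250

Shutter speed: 1/2000 → 1/1600 → 1/1250 → 1/1000 → 1/800 → 1/640 → 1/500 — 2 stops slower (brighter).
Aperture: f/4.5 → f/5 → f/5.6 → f/6.3 → f/7.1 → f/8 → f/9 → f/10 → f/11 → f/13 → f/14 → f/16 → f/18 — 4 stops stopped down (darker).
Net change so far: 2 stops darker. Offset with the ISO: 64 → 80 → 100 → 125 → 160 → 200 → 250.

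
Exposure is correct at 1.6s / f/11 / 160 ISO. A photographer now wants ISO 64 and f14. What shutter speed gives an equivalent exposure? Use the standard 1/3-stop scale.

ISO: 160 → 125 → 100 → 80 → 64 — 1 1/3 stops lower (darker).
Aperture: f/11 → f/13 → f/14 — 2/3 stop stopped down (darker).
Net change so far: 2 stops darker. Offset with the shutter speed: 1.6 → 2 → 2.5 → 3.2 → 4 → 5 → 6.

6 s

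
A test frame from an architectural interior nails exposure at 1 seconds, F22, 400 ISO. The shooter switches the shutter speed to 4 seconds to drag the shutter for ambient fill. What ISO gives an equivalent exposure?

Shutter speed: 1 → 2 → 4 — 2 stops longer (brighter).
Need 2 stops darker from the ISO: 400 → 200 → 100.

ISO 100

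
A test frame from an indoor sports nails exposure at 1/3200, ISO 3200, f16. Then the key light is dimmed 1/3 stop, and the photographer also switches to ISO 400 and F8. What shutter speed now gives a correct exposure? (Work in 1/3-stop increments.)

1/1250s

Scene light: 1/3 stop darker.
ISO: 3200 → 2500 → 2000 → 1600 → 1250 → 1000 → 800 → 640 → 500 → 400 — 3 stops dropped (darker).
Aperture: f/16 → f/14 → f/13 → f/11 → f/10 → f/9 → f/8 — 2 stops larger aperture (brighter).
Net so far: 1 1/3 stops darker. Shutter speed: 1/3200 → 1/2500 → 1/2000 → 1/1600 → 1/1250.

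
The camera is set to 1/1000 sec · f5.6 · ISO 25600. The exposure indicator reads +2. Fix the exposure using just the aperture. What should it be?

f/11

Overexposed by 2 stops → need 2 stops darker.
Aperture: f/5.6 → f/8 → f/11.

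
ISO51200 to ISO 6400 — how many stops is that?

3 stops

51200 → 25600 → 12800 → 6400 — count the steps: 3 stops.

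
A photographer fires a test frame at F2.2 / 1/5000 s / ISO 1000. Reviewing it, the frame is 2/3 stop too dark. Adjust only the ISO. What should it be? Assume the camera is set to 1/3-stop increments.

ISO 1600

Underexposed by 2/3 stop → need 2/3 stop brighter.
ISO: 1000 → 1250 → 1600.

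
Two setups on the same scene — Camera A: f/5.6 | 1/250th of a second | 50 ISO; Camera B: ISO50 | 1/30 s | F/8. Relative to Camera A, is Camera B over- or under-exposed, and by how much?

Aperture: f/5.6 → f/8 — 1 stop narrower (darker).
Shutter speed: 1/250 → 1/125 → 1/60 → 1/30 — 3 stops slower (brighter).
ISO: unchanged.
Net: −1 +3 = +2 stops.

2 stops brighter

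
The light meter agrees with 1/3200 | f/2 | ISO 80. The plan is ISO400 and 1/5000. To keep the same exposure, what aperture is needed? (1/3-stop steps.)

ISO: 80 → 100 → 125 → 160 → 200 → 250 → 320 → 400 — 2 1/3 stops higher (brighter).
Shutter speed: 1/3200 → 1/4000 → 1/5000 — 2/3 stop shorter (darker).
Net change so far: 1 2/3 stops brighter. Offset with the aperture: f/2 → f/2.2 → f/2.5 → f/2.8 → f/3.2 → f/3.5.

f/3.5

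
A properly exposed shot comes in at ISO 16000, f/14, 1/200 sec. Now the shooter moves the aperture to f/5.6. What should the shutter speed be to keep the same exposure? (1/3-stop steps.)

Aperture: f/14 → f/13 → f/11 → f/10 → f/9 → f/8 → f/7.1 → f/6.3 → f/5.6 — 2 2/3 stops opened up (brighter).
Need 2 2/3 stops darker from the shutter speed: 1/200 → 1/250 → 1/320 → 1/400 → 1/500 → 1/640 → 1/800 → 1/1000 → 1/1250.

1/1250s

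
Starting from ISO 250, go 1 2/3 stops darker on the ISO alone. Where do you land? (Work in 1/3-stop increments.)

ISO: 250 → 200 → 160 → 125 → 100 → 80 — 1 2/3 stops dropped (darker).

ISO 80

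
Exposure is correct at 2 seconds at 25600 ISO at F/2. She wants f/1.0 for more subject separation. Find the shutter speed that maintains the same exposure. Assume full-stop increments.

1/2s

Aperture: f/2 → f/1.4 → f/1.0 — 2 stops opened up (brighter).
Need 2 stops darker from the shutter speed: 2 → 1 → 1/2.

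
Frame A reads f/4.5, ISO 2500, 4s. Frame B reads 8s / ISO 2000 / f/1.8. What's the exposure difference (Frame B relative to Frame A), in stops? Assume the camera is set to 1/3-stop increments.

3 1/3 stops brighter

Aperture: f/4.5 → f/4 → f/3.5 → f/3.2 → f/2.8 → f/2.5 → f/2.2 → f/2 → f/1.8 — 2 2/3 stops wider (brighter).
Shutter speed: 4 → 5 → 6 → 8 — 1 stop longer (brighter).
ISO: 2500 → 2000 — 1/3 stop lower (darker).
Net: +2 2/3 +1 −1/3 = +3 1/3 stops.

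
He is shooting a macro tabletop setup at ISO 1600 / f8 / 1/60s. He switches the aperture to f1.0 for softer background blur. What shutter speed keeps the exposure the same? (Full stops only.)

Aperture: f/8 → f/5.6 → f/4 → f/2.8 → f/2 → f/1.4 → f/1.0 — 6 stops opened up (brighter).
Need 6 stops darker from the shutter speed: 1/60 → 1/125 → 1/250 → 1/500 → 1/1000 → 1/2000 → 1/4000.

1/4000s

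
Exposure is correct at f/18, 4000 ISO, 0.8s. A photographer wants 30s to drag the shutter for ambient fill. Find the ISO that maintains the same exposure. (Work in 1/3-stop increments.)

Shutter speed: 0.8 → 1 → 1.3 → 1.6 → 2 → 2.5 → 3.2 → 4 → 5 → 6 → 8 → 10 → 13 → 15 → 20 → 25 → 30 — 5 1/3 stops longer (brighter).
Need 5 1/3 stops darker from the ISO: 4000 → 3200 → 2500 → 2000 → 1600 → 1250 → 1000 → 800 → 640 → 500 → 400 → 320 → 250 → 200 → 160 → 125 → 100.

ISO 100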